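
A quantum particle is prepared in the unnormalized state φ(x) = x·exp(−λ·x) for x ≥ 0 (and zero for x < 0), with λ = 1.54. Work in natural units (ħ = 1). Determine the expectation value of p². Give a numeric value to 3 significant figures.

p² φ = −ħ² d²φ/dx²; ⟨p²⟩ = −ħ² ∫ φ*·φ'' dx / ∫|φ|² dx.
Differentiate x·exp(−λ·x) with the product rule; every integrand then reduces to terms xʲ·e^(−2λx) on [0, ∞), with ∫₀^∞ xʲ·e^(−2λx) dx = j!/(2λ)^(j+1).
State is unnormalized: ∫|φ|² dx = 0.068451, and ∫φ*·(−ħ² φ'') dx = 0.16234, so ⟨p²⟩ = 0.16234 / 0.068451.
⟨p²⟩ = 2.3716.

2.37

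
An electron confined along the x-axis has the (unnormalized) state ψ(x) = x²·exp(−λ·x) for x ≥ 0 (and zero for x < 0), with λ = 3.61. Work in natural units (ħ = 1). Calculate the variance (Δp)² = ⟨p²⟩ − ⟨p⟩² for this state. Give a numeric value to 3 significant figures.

Compute ⟨p⟩ and ⟨p²⟩ separately; (Δp)² = ⟨p²⟩ − ⟨p⟩².
Differentiate x²·exp(−λ·x) with the product rule; every integrand then reduces to terms xʲ·e^(−2λx) on [0, ∞), with ∫₀^∞ xʲ·e^(−2λx) dx = j!/(2λ)^(j+1).
Normalization: ∫|ψ|² dx = 0.0012233.
⟨p⟩ = 0.0000 and ⟨p²⟩ = 4.3440.
(Δp)² = 4.3440 − (0.0000)² = 4.3440.

4.34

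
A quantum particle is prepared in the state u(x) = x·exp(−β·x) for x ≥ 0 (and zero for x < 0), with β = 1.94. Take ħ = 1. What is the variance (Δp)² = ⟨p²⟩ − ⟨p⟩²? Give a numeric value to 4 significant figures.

Compute ⟨p⟩ and ⟨p²⟩ separately; (Δp)² = ⟨p²⟩ − ⟨p⟩².
Differentiate x·exp(−β·x) with the product rule; every integrand then reduces to terms xʲ·e^(−2βx) on [0, ∞), with ∫₀^∞ xʲ·e^(−2βx) dx = j!/(2β)^(j+1).
Normalization: ∫|u|² dx = 0.034240.
⟨p⟩ = 0.0000 and ⟨p²⟩ = 3.7636.
(Δp)² = 3.7636 − (0.0000)² = 3.7636.

3.764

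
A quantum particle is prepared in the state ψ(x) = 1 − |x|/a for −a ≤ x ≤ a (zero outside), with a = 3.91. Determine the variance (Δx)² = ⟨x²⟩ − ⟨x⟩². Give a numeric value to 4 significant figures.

1.529

Compute ⟨x⟩ and ⟨x²⟩ separately, then (Δx)² = ⟨x²⟩ − ⟨x⟩².
ψ is even, so ∫ over [−a, a] = 2∫₀ᵃ with ψ = 1 − x/a there: ∫₀ᵃ (1 − x/a)² dx = a/3, ∫₀ᵃ x²(1 − x/a)² dx = a³/30, ∫₀ᵃ x⁴(1 − x/a)² dx = a⁵/105.
Normalization: ∫|ψ|² dx = 2.6067.
⟨x⟩ = 0.0000 and ⟨x²⟩ = 1.5288.
(Δx)² = 1.5288 − (0.0000)² = 1.5288.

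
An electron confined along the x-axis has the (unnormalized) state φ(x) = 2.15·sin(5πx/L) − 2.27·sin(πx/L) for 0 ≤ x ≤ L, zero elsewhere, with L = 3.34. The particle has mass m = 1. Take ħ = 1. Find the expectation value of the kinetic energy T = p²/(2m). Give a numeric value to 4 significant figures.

T = −(ħ²/2m) d²/dx², so ⟨T⟩ = −(ħ²/2m) ∫ φ*·φ'' dx / ∫|φ|² dx; with m = 1.
d²/dx² sin(jπx/L) = −(jπ/L)²·sin(jπx/L); on 0 ≤ x ≤ L, ∫sin²(jπx/L) dx = L/2 and ∫sin(jπx/L)·sin(lπx/L) dx = 0 for j ≠ l, so only diagonal terms survive in ∫|φ|² and ∫φ·φ″; ∫φ·φ′ dx = [φ²/2] between the walls = 0.
State is unnormalized: ∫|φ|² dx = 16.325, and ∫φ*·(−ħ²/2m · φ'') dx = 89.178, so ⟨T⟩ = 89.178 / 16.325.
⟨T⟩ = 5.4627.

5.463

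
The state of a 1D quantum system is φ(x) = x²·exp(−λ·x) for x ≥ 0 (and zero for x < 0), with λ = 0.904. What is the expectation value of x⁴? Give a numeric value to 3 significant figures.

157.

⟨x⁴⟩ = ∫ x⁴·|φ|² dx / ∫|φ|² dx (integrals over the domain).
Every integrand reduces to terms xʲ·e^(−2λx) on [0, ∞); use ∫₀^∞ xʲ·e^(−2λx) dx = j!/(2λ)^(j+1).
State is unnormalized: ∫|φ|² dx = 1.2423, and ∫φ*·x⁴·φ dx = 195.31, so ⟨x⁴⟩ = 195.31 / 1.2423.
⟨x⁴⟩ = 157.22.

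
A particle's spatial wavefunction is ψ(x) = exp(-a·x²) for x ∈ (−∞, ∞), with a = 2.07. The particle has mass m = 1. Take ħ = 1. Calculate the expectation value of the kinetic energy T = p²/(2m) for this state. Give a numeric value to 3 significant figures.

T = −(ħ²/2m) d²/dx², so ⟨T⟩ = −(ħ²/2m) ∫ ψ*·ψ'' dx / ∫|ψ|² dx; with m = 1.
Gaussian moments: ∫x^(2j)·e^(−2ax²) dx = (2j−1)!!/(4a)^j · √(π/(2a)), odd powers integrate to 0; here √(π/(2a)) = 0.87111. Derivatives: d/dx e^(−ax²) = −2ax·e^(−ax²), d²/dx² e^(−ax²) = (4a²x² − 2a)·e^(−ax²).
State is unnormalized: ∫|ψ|² dx = 0.87111, and ∫ψ*·(−ħ²/2m · ψ'') dx = 0.90160, so ⟨T⟩ = 0.90160 / 0.87111.
⟨T⟩ = 1.0350.

1.04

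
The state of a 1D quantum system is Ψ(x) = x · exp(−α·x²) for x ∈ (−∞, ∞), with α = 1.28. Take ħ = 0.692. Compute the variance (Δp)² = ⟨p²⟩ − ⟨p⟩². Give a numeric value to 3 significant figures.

1.84

Compute ⟨p⟩ and ⟨p²⟩ separately; (Δp)² = ⟨p²⟩ − ⟨p⟩².
Expand each integrand as polynomial × e^(−2αx²) and use ∫x^(2j)·e^(−2αx²) dx = (2j−1)!!/(4α)^j · √(π/(2α)), odd powers → 0; here √(π/(2α)) = 1.1078. Differentiate with the product rule, d/dx e^(−αx²) = −2αx·e^(−αx²).
Normalization: ∫|Ψ|² dx = 0.21636.
⟨p⟩ = 0.0000 and ⟨p²⟩ = 1.8388.
(Δp)² = 1.8388 − (0.0000)² = 1.8388.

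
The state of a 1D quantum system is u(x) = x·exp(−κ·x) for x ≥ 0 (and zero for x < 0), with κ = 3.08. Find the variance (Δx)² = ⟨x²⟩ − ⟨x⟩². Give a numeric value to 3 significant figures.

Compute ⟨x⟩ and ⟨x²⟩ separately, then (Δx)² = ⟨x²⟩ − ⟨x⟩².
Every integrand reduces to terms xʲ·e^(−2κx) on [0, ∞); use ∫₀^∞ xʲ·e^(−2κx) dx = j!/(2κ)^(j+1).
Normalization: ∫|u|² dx = 0.0085563.
⟨x⟩ = 0.48701 and ⟨x²⟩ = 0.31624.
(Δx)² = 0.31624 − (0.48701)² = 0.079061.

0.0791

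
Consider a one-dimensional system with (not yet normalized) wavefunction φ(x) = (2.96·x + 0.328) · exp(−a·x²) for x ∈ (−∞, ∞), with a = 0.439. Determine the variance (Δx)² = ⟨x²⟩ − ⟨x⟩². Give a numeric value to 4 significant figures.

1.637

Compute ⟨x⟩ and ⟨x²⟩ separately, then (Δx)² = ⟨x²⟩ − ⟨x⟩².
Expand each integrand as polynomial × e^(−2ax²) and use ∫x^(2j)·e^(−2ax²) dx = (2j−1)!!/(4a)^j · √(π/(2a)), odd powers → 0; here √(π/(2a)) = 1.8916.
Normalization: ∫|φ|² dx = 9.6416.
⟨x⟩ = 0.21694 and ⟨x²⟩ = 1.6844.
(Δx)² = 1.6844 − (0.21694)² = 1.6373.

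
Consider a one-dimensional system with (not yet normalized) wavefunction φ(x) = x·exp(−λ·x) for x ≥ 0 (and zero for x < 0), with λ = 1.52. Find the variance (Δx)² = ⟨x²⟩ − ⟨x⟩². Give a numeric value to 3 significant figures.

Compute ⟨x⟩ and ⟨x²⟩ separately, then (Δx)² = ⟨x²⟩ − ⟨x⟩².
Every integrand reduces to terms xʲ·e^(−2λx) on [0, ∞); use ∫₀^∞ xʲ·e^(−2λx) dx = j!/(2λ)^(j+1).
Normalization: ∫|φ|² dx = 0.071188.
⟨x⟩ = 0.98684 and ⟨x²⟩ = 1.2985.
(Δx)² = 1.2985 − (0.98684)² = 0.32462.

0.325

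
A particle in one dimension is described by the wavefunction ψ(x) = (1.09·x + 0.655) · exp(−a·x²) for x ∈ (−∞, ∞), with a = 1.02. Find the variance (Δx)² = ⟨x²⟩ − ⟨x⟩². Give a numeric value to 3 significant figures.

Compute ⟨x⟩ and ⟨x²⟩ separately, then (Δx)² = ⟨x²⟩ − ⟨x⟩².
Expand each integrand as polynomial × e^(−2ax²) and use ∫x^(2j)·e^(−2ax²) dx = (2j−1)!!/(4a)^j · √(π/(2a)), odd powers → 0; here √(π/(2a)) = 1.2410.
Normalization: ∫|ψ|² dx = 0.89378.
⟨x⟩ = 0.48592 and ⟨x²⟩ = 0.44329.
(Δx)² = 0.44329 − (0.48592)² = 0.20717.

0.207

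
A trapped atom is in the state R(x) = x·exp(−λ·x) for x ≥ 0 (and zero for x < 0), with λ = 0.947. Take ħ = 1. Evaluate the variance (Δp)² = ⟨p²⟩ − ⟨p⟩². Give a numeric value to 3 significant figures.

Compute ⟨p⟩ and ⟨p²⟩ separately; (Δp)² = ⟨p²⟩ − ⟨p⟩².
Differentiate x·exp(−λ·x) with the product rule; every integrand then reduces to terms xʲ·e^(−2λx) on [0, ∞), with ∫₀^∞ xʲ·e^(−2λx) dx = j!/(2λ)^(j+1).
Normalization: ∫|R|² dx = 0.29437.
⟨p⟩ = 0.0000 and ⟨p²⟩ = 0.89681.
(Δp)² = 0.89681 − (0.0000)² = 0.89681.

0.897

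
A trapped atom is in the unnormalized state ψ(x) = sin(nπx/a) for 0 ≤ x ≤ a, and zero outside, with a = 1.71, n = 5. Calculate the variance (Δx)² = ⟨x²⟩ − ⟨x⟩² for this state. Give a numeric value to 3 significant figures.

0.238

Compute ⟨x⟩ and ⟨x²⟩ separately, then (Δx)² = ⟨x²⟩ − ⟨x⟩².
With sin²θ = (1 − cos2θ)/2 on 0 ≤ x ≤ a: ∫sin²(nπx/a) dx = a/2, ∫x·sin²(nπx/a) dx = a²/4, ∫x²·sin²(nπx/a) dx = a³·(1/6 − 1/(4n²π²)); higher powers xᵏ the same way, integrating xᵏ·cos(2nπx/a) by parts.
Normalization: ∫|ψ|² dx = 0.85500.
⟨x⟩ = 0.85500 and ⟨x²⟩ = 0.96877.
(Δx)² = 0.96877 − (0.85500)² = 0.23775.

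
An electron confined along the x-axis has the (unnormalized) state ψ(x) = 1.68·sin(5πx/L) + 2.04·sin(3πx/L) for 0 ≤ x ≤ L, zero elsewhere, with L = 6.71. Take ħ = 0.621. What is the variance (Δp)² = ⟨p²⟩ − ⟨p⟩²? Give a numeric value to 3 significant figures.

1.31

Compute ⟨p⟩ and ⟨p²⟩ separately; (Δp)² = ⟨p²⟩ − ⟨p⟩².
d²/dx² sin(jπx/L) = −(jπ/L)²·sin(jπx/L); on 0 ≤ x ≤ L, ∫sin²(jπx/L) dx = L/2 and ∫sin(jπx/L)·sin(lπx/L) dx = 0 for j ≠ l, so only diagonal terms survive in ∫|ψ|² and ∫ψ·ψ″; ∫ψ·ψ′ dx = [ψ²/2] between the walls = 0.
Normalization: ∫|ψ|² dx = 23.431.
⟨p⟩ = 0.0000 and ⟨p²⟩ = 1.3074.
(Δp)² = 1.3074 − (0.0000)² = 1.3074.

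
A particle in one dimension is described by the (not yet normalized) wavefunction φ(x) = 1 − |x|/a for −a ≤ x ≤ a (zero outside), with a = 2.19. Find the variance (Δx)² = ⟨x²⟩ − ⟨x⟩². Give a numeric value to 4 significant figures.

0.4796

Compute ⟨x⟩ and ⟨x²⟩ separately, then (Δx)² = ⟨x²⟩ − ⟨x⟩².
φ is even, so ∫ over [−a, a] = 2∫₀ᵃ with φ = 1 − x/a there: ∫₀ᵃ (1 − x/a)² dx = a/3, ∫₀ᵃ x²(1 − x/a)² dx = a³/30, ∫₀ᵃ x⁴(1 − x/a)² dx = a⁵/105.
Normalization: ∫|φ|² dx = 1.4600.
⟨x⟩ = 0.0000 and ⟨x²⟩ = 0.47961.
(Δx)² = 0.47961 − (0.0000)² = 0.47961.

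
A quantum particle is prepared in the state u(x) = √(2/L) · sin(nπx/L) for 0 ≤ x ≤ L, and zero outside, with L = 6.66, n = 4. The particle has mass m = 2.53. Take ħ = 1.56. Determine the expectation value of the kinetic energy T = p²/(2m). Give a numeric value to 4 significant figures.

T = −(ħ²/2m) d²/dx², so ⟨T⟩ = −(ħ²/2m) ∫ u*·u'' dx; with m = 2.53.
d/dx sin(nπx/L) = (nπ/L)·cos(nπx/L) and d²/dx² sin(nπx/L) = −(nπ/L)²·sin(nπx/L); on 0 ≤ x ≤ L, ∫sin²(nπx/L) dx = L/2 and ∫sin(nπx/L)·cos(nπx/L) dx = 0.
⟨T⟩ = 1.7123.

1.712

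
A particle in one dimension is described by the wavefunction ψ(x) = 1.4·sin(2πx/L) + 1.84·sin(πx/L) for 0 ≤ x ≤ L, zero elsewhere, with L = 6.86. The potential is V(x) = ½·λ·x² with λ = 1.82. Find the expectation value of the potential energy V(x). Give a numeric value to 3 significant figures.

5.27

⟨V⟩ = ∫ V(x)·|ψ|² dx / ∫|ψ|² dx.
On 0 ≤ x ≤ L (j ≠ l): ∫sin²(jπx/L) dx = L/2, ∫sin(jπx/L)·sin(lπx/L) dx = 0; diagonal moments ∫x·sin²(jπx/L) dx = L²/4, ∫x²·sin²(jπx/L) dx = L³·(1/6 − 1/(4j²π²)); cross terms ∫x·sin(jπx/L)·sin(lπx/L) dx = 0 for j + l even and −4jlL²/(π²(j² − l²)²) for j + l odd, ∫x²·sin(jπx/L)·sin(lπx/L) dx = (−1)^(j+l)·4jlL³/(π²(j² − l²)²); higher powers the same way via product-to-sum and parts.
State is unnormalized: ∫|ψ|² dx = 18.335, and ∫ψ*·V(x)·ψ dx = 96.580, so ⟨V⟩ = 96.580 / 18.335.
⟨V⟩ = 5.2674.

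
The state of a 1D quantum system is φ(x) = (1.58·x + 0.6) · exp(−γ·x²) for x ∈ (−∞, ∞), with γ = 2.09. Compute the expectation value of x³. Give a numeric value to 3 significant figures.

0.124

⟨x³⟩ = ∫ x³·|φ|² dx / ∫|φ|² dx (integrals over the domain).
Expand each integrand as polynomial × e^(−2γx²) and use ∫x^(2j)·e^(−2γx²) dx = (2j−1)!!/(4γ)^j · √(π/(2γ)), odd powers → 0; here √(π/(2γ)) = 0.86694.
State is unnormalized: ∫|φ|² dx = 0.57097, and ∫φ*·x³·φ dx = 0.070556, so ⟨x³⟩ = 0.070556 / 0.57097.
⟨x³⟩ = 0.12357.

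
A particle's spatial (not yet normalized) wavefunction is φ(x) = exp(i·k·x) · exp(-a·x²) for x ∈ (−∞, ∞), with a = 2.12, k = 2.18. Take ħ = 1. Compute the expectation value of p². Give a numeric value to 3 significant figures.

6.87

p² φ = −ħ² d²φ/dx²; ⟨p²⟩ = −ħ² ∫ φ*·φ'' dx / ∫|φ|² dx.
Gaussian moments: ∫x^(2j)·e^(−2ax²) dx = (2j−1)!!/(4a)^j · √(π/(2a)), odd powers integrate to 0; here √(π/(2a)) = 0.86078. Derivatives: φ′ = (ik − 2ax)·φ, φ″ = ((ik − 2ax)² − 2a)·φ; the odd-in-x pieces drop out.
State is unnormalized: ∫|φ|² dx = 0.86078, and ∫φ*·(−ħ² φ'') dx = 5.9156, so ⟨p²⟩ = 5.9156 / 0.86078.
⟨p²⟩ = 6.8724.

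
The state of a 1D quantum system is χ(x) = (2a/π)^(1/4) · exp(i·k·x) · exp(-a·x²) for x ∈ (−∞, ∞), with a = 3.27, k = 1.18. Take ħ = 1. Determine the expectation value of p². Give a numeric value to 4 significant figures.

p² χ = −ħ² d²χ/dx²; ⟨p²⟩ = −ħ² ∫ χ*·χ'' dx.
Gaussian moments: ∫x^(2j)·e^(−2ax²) dx = (2j−1)!!/(4a)^j · √(π/(2a)), odd powers integrate to 0; here √(π/(2a)) = 0.69308. Derivatives: χ′ = (ik − 2ax)·χ, χ″ = ((ik − 2ax)² − 2a)·χ; the odd-in-x pieces drop out.
⟨p²⟩ = 4.6624.

4.662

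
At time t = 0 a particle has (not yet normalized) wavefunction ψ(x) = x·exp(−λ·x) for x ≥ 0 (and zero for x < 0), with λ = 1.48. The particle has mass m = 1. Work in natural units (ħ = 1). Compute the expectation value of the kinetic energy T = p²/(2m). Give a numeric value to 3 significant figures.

T = −(ħ²/2m) d²/dx², so ⟨T⟩ = −(ħ²/2m) ∫ ψ*·ψ'' dx / ∫|ψ|² dx; with m = 1.
Differentiate x·exp(−λ·x) with the product rule; every integrand then reduces to terms xʲ·e^(−2λx) on [0, ∞), with ∫₀^∞ xʲ·e^(−2λx) dx = j!/(2λ)^(j+1).
State is unnormalized: ∫|ψ|² dx = 0.077118, and ∫ψ*·(−ħ²/2m · ψ'') dx = 0.084459, so ⟨T⟩ = 0.084459 / 0.077118.
⟨T⟩ = 1.0952.

1.10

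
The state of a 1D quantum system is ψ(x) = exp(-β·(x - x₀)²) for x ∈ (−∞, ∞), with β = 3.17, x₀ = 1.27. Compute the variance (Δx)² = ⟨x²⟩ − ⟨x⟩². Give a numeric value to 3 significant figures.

Compute ⟨x⟩ and ⟨x²⟩ separately, then (Δx)² = ⟨x²⟩ − ⟨x⟩².
Gaussian moments (u = x − x₀): ∫u^(2j)·e^(−2βu²) du = (2j−1)!!/(4β)^j · √(π/(2β)), odd powers integrate to 0; here √(π/(2β)) = 0.70393.
Normalization: ∫|ψ|² dx = 0.70393.
⟨x⟩ = 1.2700 and ⟨x²⟩ = 1.6918.
(Δx)² = 1.6918 − (1.2700)² = 0.078864.

0.0789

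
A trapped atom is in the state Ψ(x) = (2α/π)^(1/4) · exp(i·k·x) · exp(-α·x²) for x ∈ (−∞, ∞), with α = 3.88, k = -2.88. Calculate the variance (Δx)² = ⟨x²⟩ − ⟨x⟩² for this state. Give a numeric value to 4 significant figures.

Compute ⟨x⟩ and ⟨x²⟩ separately, then (Δx)² = ⟨x²⟩ − ⟨x⟩².
Gaussian moments: ∫x^(2j)·e^(−2αx²) dx = (2j−1)!!/(4α)^j · √(π/(2α)), odd powers integrate to 0; here √(π/(2α)) = 0.63627.
⟨x⟩ = 0.0000 and ⟨x²⟩ = 0.064433.
(Δx)² = 0.064433 − (0.0000)² = 0.064433.

0.06443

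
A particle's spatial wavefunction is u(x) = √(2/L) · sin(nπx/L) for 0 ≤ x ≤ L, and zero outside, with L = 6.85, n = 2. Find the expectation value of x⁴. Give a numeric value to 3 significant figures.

387.

⟨x⁴⟩ = ∫ x⁴·|u|² dx (integrals over the domain).
With sin²θ = (1 − cos2θ)/2 on 0 ≤ x ≤ L: ∫sin²(nπx/L) dx = L/2, ∫x·sin²(nπx/L) dx = L²/4, ∫x²·sin²(nπx/L) dx = L³·(1/6 − 1/(4n²π²)); higher powers xᵏ the same way, integrating xᵏ·cos(2nπx/L) by parts.
⟨x⁴⟩ = 386.69.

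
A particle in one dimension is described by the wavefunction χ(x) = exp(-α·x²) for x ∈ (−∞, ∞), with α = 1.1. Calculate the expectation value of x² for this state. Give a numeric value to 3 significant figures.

⟨x²⟩ = ∫ x²·|χ|² dx / ∫|χ|² dx (integrals over the domain).
Gaussian moments: ∫x^(2j)·e^(−2αx²) dx = (2j−1)!!/(4α)^j · √(π/(2α)), odd powers integrate to 0; here √(π/(2α)) = 1.1950.
State is unnormalized: ∫|χ|² dx = 1.1950, and ∫χ*·x²·χ dx = 0.27159, so ⟨x²⟩ = 0.27159 / 1.1950.
⟨x²⟩ = 0.22727.

0.227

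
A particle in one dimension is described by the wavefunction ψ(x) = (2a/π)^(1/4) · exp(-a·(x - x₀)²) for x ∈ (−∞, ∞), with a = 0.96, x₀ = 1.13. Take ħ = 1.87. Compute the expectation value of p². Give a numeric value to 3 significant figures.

p² ψ = −ħ² d²ψ/dx²; ⟨p²⟩ = −ħ² ∫ ψ*·ψ'' dx.
Gaussian moments (u = x − x₀): ∫u^(2j)·e^(−2au²) du = (2j−1)!!/(4a)^j · √(π/(2a)), odd powers integrate to 0; here √(π/(2a)) = 1.2792. Derivatives: d/dx e^(−au²) = −2au·e^(−au²), d²/dx² e^(−au²) = (4a²u² − 2a)·e^(−au²).
⟨p²⟩ = 3.3570.

3.36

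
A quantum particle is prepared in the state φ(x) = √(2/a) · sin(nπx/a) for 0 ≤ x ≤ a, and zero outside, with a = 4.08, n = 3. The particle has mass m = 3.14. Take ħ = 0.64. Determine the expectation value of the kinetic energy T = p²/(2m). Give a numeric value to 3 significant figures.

T = −(ħ²/2m) d²/dx², so ⟨T⟩ = −(ħ²/2m) ∫ φ*·φ'' dx; with m = 3.14.
d/dx sin(nπx/a) = (nπ/a)·cos(nπx/a) and d²/dx² sin(nπx/a) = −(nπ/a)²·sin(nπx/a); on 0 ≤ x ≤ a, ∫sin²(nπx/a) dx = a/2 and ∫sin(nπx/a)·cos(nπx/a) dx = 0.
⟨T⟩ = 0.34803.

0.348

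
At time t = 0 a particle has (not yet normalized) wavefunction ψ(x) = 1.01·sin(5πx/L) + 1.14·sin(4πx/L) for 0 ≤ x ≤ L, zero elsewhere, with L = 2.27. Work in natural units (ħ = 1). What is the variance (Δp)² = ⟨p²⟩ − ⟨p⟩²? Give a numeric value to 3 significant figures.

Compute ⟨p⟩ and ⟨p²⟩ separately; (Δp)² = ⟨p²⟩ − ⟨p⟩².
d²/dx² sin(jπx/L) = −(jπ/L)²·sin(jπx/L); on 0 ≤ x ≤ L, ∫sin²(jπx/L) dx = L/2 and ∫sin(jπx/L)·sin(lπx/L) dx = 0 for j ≠ l, so only diagonal terms survive in ∫|ψ|² and ∫ψ·ψ″; ∫ψ·ψ′ dx = [ψ²/2] between the walls = 0.
Normalization: ∫|ψ|² dx = 2.6329.
⟨p⟩ = 0.0000 and ⟨p²⟩ = 38.226.
(Δp)² = 38.226 − (0.0000)² = 38.226.

38.2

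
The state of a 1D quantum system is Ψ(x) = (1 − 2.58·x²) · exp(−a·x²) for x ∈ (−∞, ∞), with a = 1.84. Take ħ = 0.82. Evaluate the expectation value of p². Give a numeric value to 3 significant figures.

p² Ψ = −ħ² d²Ψ/dx²; ⟨p²⟩ = −ħ² ∫ Ψ*·Ψ'' dx / ∫|Ψ|² dx.
Expand each integrand as polynomial × e^(−2ax²) and use ∫x^(2j)·e^(−2ax²) dx = (2j−1)!!/(4a)^j · √(π/(2a)), odd powers → 0; here √(π/(2a)) = 0.92396. Differentiate with the product rule, d/dx e^(−ax²) = −2ax·e^(−ax²).
State is unnormalized: ∫|Ψ|² dx = 0.61679, and ∫Ψ*·(−ħ² Ψ'') dx = 2.9279, so ⟨p²⟩ = 2.9279 / 0.61679.
⟨p²⟩ = 4.7469.

4.75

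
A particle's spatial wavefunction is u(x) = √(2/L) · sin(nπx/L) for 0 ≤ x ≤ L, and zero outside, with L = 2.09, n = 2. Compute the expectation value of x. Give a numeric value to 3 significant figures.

⟨x⟩ = ∫ x·|u|² dx (integrals over the domain).
With sin²θ = (1 − cos2θ)/2 on 0 ≤ x ≤ L: ∫sin²(nπx/L) dx = L/2, ∫x·sin²(nπx/L) dx = L²/4, ∫x²·sin²(nπx/L) dx = L³·(1/6 − 1/(4n²π²)); higher powers xᵏ the same way, integrating xᵏ·cos(2nπx/L) by parts.
⟨x⟩ = 1.0450.

1.05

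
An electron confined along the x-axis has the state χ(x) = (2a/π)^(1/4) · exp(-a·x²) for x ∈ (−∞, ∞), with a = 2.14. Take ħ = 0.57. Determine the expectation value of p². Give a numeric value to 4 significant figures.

0.6953

p² χ = −ħ² d²χ/dx²; ⟨p²⟩ = −ħ² ∫ χ*·χ'' dx.
Gaussian moments: ∫x^(2j)·e^(−2ax²) dx = (2j−1)!!/(4a)^j · √(π/(2a)), odd powers integrate to 0; here √(π/(2a)) = 0.85675. Derivatives: d/dx e^(−ax²) = −2ax·e^(−ax²), d²/dx² e^(−ax²) = (4a²x² − 2a)·e^(−ax²).
⟨p²⟩ = 0.69529.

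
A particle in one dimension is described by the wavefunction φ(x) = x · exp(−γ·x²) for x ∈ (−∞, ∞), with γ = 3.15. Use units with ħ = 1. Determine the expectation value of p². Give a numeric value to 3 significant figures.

9.45

p² φ = −ħ² d²φ/dx²; ⟨p²⟩ = −ħ² ∫ φ*·φ'' dx / ∫|φ|² dx.
Expand each integrand as polynomial × e^(−2γx²) and use ∫x^(2j)·e^(−2γx²) dx = (2j−1)!!/(4γ)^j · √(π/(2γ)), odd powers → 0; here √(π/(2γ)) = 0.70616. Differentiate with the product rule, d/dx e^(−γx²) = −2γx·e^(−γx²).
State is unnormalized: ∫|φ|² dx = 0.056045, and ∫φ*·(−ħ² φ'') dx = 0.52962, so ⟨p²⟩ = 0.52962 / 0.056045.
⟨p²⟩ = 9.4500.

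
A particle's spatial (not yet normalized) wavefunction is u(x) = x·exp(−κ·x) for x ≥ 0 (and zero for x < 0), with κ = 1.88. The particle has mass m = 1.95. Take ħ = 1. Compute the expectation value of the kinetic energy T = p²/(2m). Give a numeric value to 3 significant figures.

0.906

T = −(ħ²/2m) d²/dx², so ⟨T⟩ = −(ħ²/2m) ∫ u*·u'' dx / ∫|u|² dx; with m = 1.95.
Differentiate x·exp(−κ·x) with the product rule; every integrand then reduces to terms xʲ·e^(−2κx) on [0, ∞), with ∫₀^∞ xʲ·e^(−2κx) dx = j!/(2κ)^(j+1).
State is unnormalized: ∫|u|² dx = 0.037624, and ∫u*·(−ħ²/2m · u'') dx = 0.034097, so ⟨T⟩ = 0.034097 / 0.037624.
⟨T⟩ = 0.90626.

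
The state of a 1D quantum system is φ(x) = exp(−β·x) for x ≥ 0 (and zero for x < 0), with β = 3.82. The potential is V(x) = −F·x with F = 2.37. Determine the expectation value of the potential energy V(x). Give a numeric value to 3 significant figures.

-0.310

⟨V⟩ = ∫ V(x)·|φ|² dx / ∫|φ|² dx.
Every integrand reduces to terms xʲ·e^(−2βx) on [0, ∞); use ∫₀^∞ xʲ·e^(−2βx) dx = j!/(2β)^(j+1).
State is unnormalized: ∫|φ|² dx = 0.13089, and ∫φ*·V(x)·φ dx = -0.040603, so ⟨V⟩ = -0.040603 / 0.13089.
⟨V⟩ = -0.31021.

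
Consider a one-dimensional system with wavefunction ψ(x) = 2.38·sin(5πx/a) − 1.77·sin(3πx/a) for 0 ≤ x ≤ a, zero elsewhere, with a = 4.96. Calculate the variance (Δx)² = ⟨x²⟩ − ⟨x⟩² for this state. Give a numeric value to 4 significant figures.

Compute ⟨x⟩ and ⟨x²⟩ separately, then (Δx)² = ⟨x²⟩ − ⟨x⟩².
On 0 ≤ x ≤ a (j ≠ l): ∫sin²(jπx/a) dx = a/2, ∫sin(jπx/a)·sin(lπx/a) dx = 0; diagonal moments ∫x·sin²(jπx/a) dx = a²/4, ∫x²·sin²(jπx/a) dx = a³·(1/6 − 1/(4j²π²)); cross terms ∫x·sin(jπx/a)·sin(lπx/a) dx = 0 for j + l even and −4jla²/(π²(j² − l²)²) for j + l odd, ∫x²·sin(jπx/a)·sin(lπx/a) dx = (−1)^(j+l)·4jla³/(π²(j² − l²)²); higher powers the same way via product-to-sum and parts.
Normalization: ∫|ψ|² dx = 21.817.
⟨x⟩ = 2.4800 and ⟨x²⟩ = 7.0001.
(Δx)² = 7.0001 − (2.4800)² = 0.84970.

0.8497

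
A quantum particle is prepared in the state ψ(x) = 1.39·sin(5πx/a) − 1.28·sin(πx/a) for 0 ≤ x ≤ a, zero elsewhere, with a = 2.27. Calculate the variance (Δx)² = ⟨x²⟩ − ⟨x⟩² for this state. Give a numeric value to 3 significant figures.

Compute ⟨x⟩ and ⟨x²⟩ separately, then (Δx)² = ⟨x²⟩ − ⟨x⟩².
On 0 ≤ x ≤ a (j ≠ l): ∫sin²(jπx/a) dx = a/2, ∫sin(jπx/a)·sin(lπx/a) dx = 0; diagonal moments ∫x·sin²(jπx/a) dx = a²/4, ∫x²·sin²(jπx/a) dx = a³·(1/6 − 1/(4j²π²)); cross terms ∫x·sin(jπx/a)·sin(lπx/a) dx = 0 for j + l even and −4jla²/(π²(j² − l²)²) for j + l odd, ∫x²·sin(jπx/a)·sin(lπx/a) dx = (−1)^(j+l)·4jla³/(π²(j² − l²)²); higher powers the same way via product-to-sum and parts.
Normalization: ∫|ψ|² dx = 4.0525.
⟨x⟩ = 1.1350 and ⟨x²⟩ = 1.5561.
(Δx)² = 1.5561 − (1.1350)² = 0.26784.

0.268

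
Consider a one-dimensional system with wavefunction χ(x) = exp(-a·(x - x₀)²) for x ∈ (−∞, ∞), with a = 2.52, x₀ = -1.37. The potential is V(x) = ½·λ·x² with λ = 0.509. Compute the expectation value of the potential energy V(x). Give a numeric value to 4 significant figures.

⟨V⟩ = ∫ V(x)·|χ|² dx / ∫|χ|² dx.
Gaussian moments (u = x − x₀): ∫u^(2j)·e^(−2au²) du = (2j−1)!!/(4a)^j · √(π/(2a)), odd powers integrate to 0; here √(π/(2a)) = 0.78951.
State is unnormalized: ∫|χ|² dx = 0.78951, and ∫χ*·V(x)·χ dx = 0.39706, so ⟨V⟩ = 0.39706 / 0.78951.
⟨V⟩ = 0.50292.

0.5029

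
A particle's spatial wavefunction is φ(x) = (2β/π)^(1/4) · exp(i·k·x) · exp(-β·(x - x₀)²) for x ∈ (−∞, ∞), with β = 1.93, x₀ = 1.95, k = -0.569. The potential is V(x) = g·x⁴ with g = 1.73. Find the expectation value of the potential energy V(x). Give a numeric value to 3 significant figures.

30.2

⟨V⟩ = ∫ V(x)·|φ|² dx.
Gaussian moments (u = x − x₀): ∫u^(2j)·e^(−2βu²) du = (2j−1)!!/(4β)^j · √(π/(2β)), odd powers integrate to 0; here √(π/(2β)) = 0.90216.
⟨V⟩ = 30.214.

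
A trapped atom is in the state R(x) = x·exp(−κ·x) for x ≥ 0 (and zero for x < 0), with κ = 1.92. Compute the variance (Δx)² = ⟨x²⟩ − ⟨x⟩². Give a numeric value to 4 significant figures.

0.2035

Compute ⟨x⟩ and ⟨x²⟩ separately, then (Δx)² = ⟨x²⟩ − ⟨x⟩².
Every integrand reduces to terms xʲ·e^(−2κx) on [0, ∞); use ∫₀^∞ xʲ·e^(−2κx) dx = j!/(2κ)^(j+1).
Normalization: ∫|R|² dx = 0.035321.
⟨x⟩ = 0.78125 and ⟨x²⟩ = 0.81380.
(Δx)² = 0.81380 − (0.78125)² = 0.20345.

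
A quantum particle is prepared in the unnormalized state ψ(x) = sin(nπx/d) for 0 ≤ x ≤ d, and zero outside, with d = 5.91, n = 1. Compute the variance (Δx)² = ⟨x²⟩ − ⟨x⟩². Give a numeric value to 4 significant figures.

Compute ⟨x⟩ and ⟨x²⟩ separately, then (Δx)² = ⟨x²⟩ − ⟨x⟩².
With sin²θ = (1 − cos2θ)/2 on 0 ≤ x ≤ d: ∫sin²(nπx/d) dx = d/2, ∫x·sin²(nπx/d) dx = d²/4, ∫x²·sin²(nπx/d) dx = d³·(1/6 − 1/(4n²π²)); higher powers xᵏ the same way, integrating xᵏ·cos(2nπx/d) by parts.
Normalization: ∫|ψ|² dx = 2.9550.
⟨x⟩ = 2.9550 and ⟨x²⟩ = 9.8732.
(Δx)² = 9.8732 − (2.9550)² = 1.1412.

1.141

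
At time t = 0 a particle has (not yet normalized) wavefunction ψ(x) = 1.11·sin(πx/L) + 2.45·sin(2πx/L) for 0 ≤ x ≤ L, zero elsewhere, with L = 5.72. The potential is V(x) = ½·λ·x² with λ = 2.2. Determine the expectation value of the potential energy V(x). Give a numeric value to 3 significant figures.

⟨V⟩ = ∫ V(x)·|ψ|² dx / ∫|ψ|² dx.
On 0 ≤ x ≤ L (j ≠ l): ∫sin²(jπx/L) dx = L/2, ∫sin(jπx/L)·sin(lπx/L) dx = 0; diagonal moments ∫x·sin²(jπx/L) dx = L²/4, ∫x²·sin²(jπx/L) dx = L³·(1/6 − 1/(4j²π²)); cross terms ∫x·sin(jπx/L)·sin(lπx/L) dx = 0 for j + l even and −4jlL²/(π²(j² − l²)²) for j + l odd, ∫x²·sin(jπx/L)·sin(lπx/L) dx = (−1)^(j+l)·4jlL³/(π²(j² − l²)²); higher powers the same way via product-to-sum and parts.
State is unnormalized: ∫|ψ|² dx = 20.691, and ∫ψ*·V(x)·ψ dx = 133.13, so ⟨V⟩ = 133.13 / 20.691.
⟨V⟩ = 6.4342.

6.43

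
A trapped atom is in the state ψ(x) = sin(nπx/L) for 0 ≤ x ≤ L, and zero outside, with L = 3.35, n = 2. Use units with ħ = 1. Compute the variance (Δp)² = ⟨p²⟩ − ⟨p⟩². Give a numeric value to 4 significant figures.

3.518

Compute ⟨p⟩ and ⟨p²⟩ separately; (Δp)² = ⟨p²⟩ − ⟨p⟩².
d/dx sin(nπx/L) = (nπ/L)·cos(nπx/L) and d²/dx² sin(nπx/L) = −(nπ/L)²·sin(nπx/L); on 0 ≤ x ≤ L, ∫sin²(nπx/L) dx = L/2 and ∫sin(nπx/L)·cos(nπx/L) dx = 0.
Normalization: ∫|ψ|² dx = 1.6750.
⟨p⟩ = 0.0000 and ⟨p²⟩ = 3.5178.
(Δp)² = 3.5178 − (0.0000)² = 3.5178.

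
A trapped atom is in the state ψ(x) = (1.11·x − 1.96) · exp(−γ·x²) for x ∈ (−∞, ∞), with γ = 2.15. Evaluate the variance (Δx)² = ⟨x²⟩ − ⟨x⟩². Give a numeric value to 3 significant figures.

Compute ⟨x⟩ and ⟨x²⟩ separately, then (Δx)² = ⟨x²⟩ − ⟨x⟩².
Expand each integrand as polynomial × e^(−2γx²) and use ∫x^(2j)·e^(−2γx²) dx = (2j−1)!!/(4γ)^j · √(π/(2γ)), odd powers → 0; here √(π/(2γ)) = 0.85475.
Normalization: ∫|ψ|² dx = 3.4061.
⟨x⟩ = -0.12697 and ⟨x²⟩ = 0.12464.
(Δx)² = 0.12464 − (-0.12697)² = 0.10852.

0.109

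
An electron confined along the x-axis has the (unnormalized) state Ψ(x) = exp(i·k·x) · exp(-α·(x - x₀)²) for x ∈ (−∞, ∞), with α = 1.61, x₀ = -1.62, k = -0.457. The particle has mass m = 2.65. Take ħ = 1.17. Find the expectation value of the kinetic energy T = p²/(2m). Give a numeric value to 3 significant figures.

0.470

T = −(ħ²/2m) d²/dx², so ⟨T⟩ = −(ħ²/2m) ∫ Ψ*·Ψ'' dx / ∫|Ψ|² dx; with m = 2.65.
Gaussian moments (u = x − x₀): ∫u^(2j)·e^(−2αu²) du = (2j−1)!!/(4α)^j · √(π/(2α)), odd powers integrate to 0; here √(π/(2α)) = 0.98775. Derivatives: Ψ′ = (ik − 2αu)·Ψ, Ψ″ = ((ik − 2αu)² − 2α)·Ψ; the odd-in-u pieces drop out.
State is unnormalized: ∫|Ψ|² dx = 0.98775, and ∫Ψ*·(−ħ²/2m · Ψ'') dx = 0.46402, so ⟨T⟩ = 0.46402 / 0.98775.
⟨T⟩ = 0.46978.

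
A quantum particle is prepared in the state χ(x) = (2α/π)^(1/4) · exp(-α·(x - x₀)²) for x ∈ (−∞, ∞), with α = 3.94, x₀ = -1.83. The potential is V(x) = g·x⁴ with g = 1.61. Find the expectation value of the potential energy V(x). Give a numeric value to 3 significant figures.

⟨V⟩ = ∫ V(x)·|χ|² dx.
Gaussian moments (u = x − x₀): ∫u^(2j)·e^(−2αu²) du = (2j−1)!!/(4α)^j · √(π/(2α)), odd powers integrate to 0; here √(π/(2α)) = 0.63141.
⟨V⟩ = 20.128.

20.1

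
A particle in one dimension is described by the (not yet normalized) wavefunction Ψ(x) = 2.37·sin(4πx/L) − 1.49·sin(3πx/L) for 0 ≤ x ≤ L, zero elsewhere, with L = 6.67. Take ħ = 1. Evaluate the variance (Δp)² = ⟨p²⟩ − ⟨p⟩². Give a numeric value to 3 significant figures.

Compute ⟨p⟩ and ⟨p²⟩ separately; (Δp)² = ⟨p²⟩ − ⟨p⟩².
d²/dx² sin(jπx/L) = −(jπ/L)²·sin(jπx/L); on 0 ≤ x ≤ L, ∫sin²(jπx/L) dx = L/2 and ∫sin(jπx/L)·sin(lπx/L) dx = 0 for j ≠ l, so only diagonal terms survive in ∫|Ψ|² and ∫Ψ·Ψ″; ∫Ψ·Ψ′ dx = [Ψ²/2] between the walls = 0.
Normalization: ∫|Ψ|² dx = 26.136.
⟨p⟩ = 0.0000 and ⟨p²⟩ = 3.1096.
(Δp)² = 3.1096 − (0.0000)² = 3.1096.

3.11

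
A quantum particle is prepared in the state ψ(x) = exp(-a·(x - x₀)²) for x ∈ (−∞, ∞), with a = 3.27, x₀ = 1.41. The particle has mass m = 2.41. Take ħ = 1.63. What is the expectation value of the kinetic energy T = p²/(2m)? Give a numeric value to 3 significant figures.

T = −(ħ²/2m) d²/dx², so ⟨T⟩ = −(ħ²/2m) ∫ ψ*·ψ'' dx / ∫|ψ|² dx; with m = 2.41.
Gaussian moments (u = x − x₀): ∫u^(2j)·e^(−2au²) du = (2j−1)!!/(4a)^j · √(π/(2a)), odd powers integrate to 0; here √(π/(2a)) = 0.69308. Derivatives: d/dx e^(−au²) = −2au·e^(−au²), d²/dx² e^(−au²) = (4a²u² − 2a)·e^(−au²).
State is unnormalized: ∫|ψ|² dx = 0.69308, and ∫ψ*·(−ħ²/2m · ψ'') dx = 1.2493, so ⟨T⟩ = 1.2493 / 0.69308.
⟨T⟩ = 1.8025.

1.80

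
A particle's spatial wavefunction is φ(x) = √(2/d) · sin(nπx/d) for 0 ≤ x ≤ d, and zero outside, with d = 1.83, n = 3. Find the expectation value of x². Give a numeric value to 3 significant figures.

1.10

⟨x²⟩ = ∫ x²·|φ|² dx (integrals over the domain).
With sin²θ = (1 − cos2θ)/2 on 0 ≤ x ≤ d: ∫sin²(nπx/d) dx = d/2, ∫x·sin²(nπx/d) dx = d²/4, ∫x²·sin²(nπx/d) dx = d³·(1/6 − 1/(4n²π²)); higher powers xᵏ the same way, integrating xᵏ·cos(2nπx/d) by parts.
⟨x²⟩ = 1.0974.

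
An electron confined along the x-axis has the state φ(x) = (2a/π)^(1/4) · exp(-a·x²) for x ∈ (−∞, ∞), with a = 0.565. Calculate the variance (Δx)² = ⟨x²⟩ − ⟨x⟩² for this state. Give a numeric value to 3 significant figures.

0.442

Compute ⟨x⟩ and ⟨x²⟩ separately, then (Δx)² = ⟨x²⟩ − ⟨x⟩².
Gaussian moments: ∫x^(2j)·e^(−2ax²) dx = (2j−1)!!/(4a)^j · √(π/(2a)), odd powers integrate to 0; here √(π/(2a)) = 1.6674.
⟨x⟩ = 0.0000 and ⟨x²⟩ = 0.44248.
(Δx)² = 0.44248 − (0.0000)² = 0.44248.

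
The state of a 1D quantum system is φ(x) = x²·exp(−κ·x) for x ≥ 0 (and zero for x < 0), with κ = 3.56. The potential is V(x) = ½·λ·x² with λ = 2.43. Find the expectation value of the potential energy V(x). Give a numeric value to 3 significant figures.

0.719

⟨V⟩ = ∫ V(x)·|φ|² dx / ∫|φ|² dx.
Every integrand reduces to terms xʲ·e^(−2κx) on [0, ∞); use ∫₀^∞ xʲ·e^(−2κx) dx = j!/(2κ)^(j+1).
State is unnormalized: ∫|φ|² dx = 0.0013116, and ∫φ*·V(x)·φ dx = 0.00094308, so ⟨V⟩ = 0.00094308 / 0.0013116.
⟨V⟩ = 0.71901.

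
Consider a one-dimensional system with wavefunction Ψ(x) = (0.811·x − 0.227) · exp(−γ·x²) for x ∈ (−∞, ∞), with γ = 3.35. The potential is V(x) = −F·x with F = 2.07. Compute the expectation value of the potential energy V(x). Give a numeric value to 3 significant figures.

⟨V⟩ = ∫ V(x)·|Ψ|² dx / ∫|Ψ|² dx.
Expand each integrand as polynomial × e^(−2γx²) and use ∫x^(2j)·e^(−2γx²) dx = (2j−1)!!/(4γ)^j · √(π/(2γ)), odd powers → 0; here √(π/(2γ)) = 0.68476.
State is unnormalized: ∫|Ψ|² dx = 0.068895, and ∫Ψ*·V(x)·Ψ dx = 0.038948, so ⟨V⟩ = 0.038948 / 0.068895.
⟨V⟩ = 0.56531.

0.565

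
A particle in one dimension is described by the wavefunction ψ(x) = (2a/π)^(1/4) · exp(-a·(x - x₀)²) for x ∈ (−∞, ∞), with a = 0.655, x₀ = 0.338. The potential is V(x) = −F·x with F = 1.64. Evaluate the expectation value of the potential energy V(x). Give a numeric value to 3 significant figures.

⟨V⟩ = ∫ V(x)·|ψ|² dx.
Gaussian moments (u = x − x₀): ∫u^(2j)·e^(−2au²) du = (2j−1)!!/(4a)^j · √(π/(2a)), odd powers integrate to 0; here √(π/(2a)) = 1.5486.
⟨V⟩ = -0.55432.

-0.554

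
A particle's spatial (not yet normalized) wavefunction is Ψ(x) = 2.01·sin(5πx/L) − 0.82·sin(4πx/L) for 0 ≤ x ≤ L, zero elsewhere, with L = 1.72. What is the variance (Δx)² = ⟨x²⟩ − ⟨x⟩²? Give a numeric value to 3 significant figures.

0.182

Compute ⟨x⟩ and ⟨x²⟩ separately, then (Δx)² = ⟨x²⟩ − ⟨x⟩².
On 0 ≤ x ≤ L (j ≠ l): ∫sin²(jπx/L) dx = L/2, ∫sin(jπx/L)·sin(lπx/L) dx = 0; diagonal moments ∫x·sin²(jπx/L) dx = L²/4, ∫x²·sin²(jπx/L) dx = L³·(1/6 − 1/(4j²π²)); cross terms ∫x·sin(jπx/L)·sin(lπx/L) dx = 0 for j + l even and −4jlL²/(π²(j² − l²)²) for j + l odd, ∫x²·sin(jπx/L)·sin(lπx/L) dx = (−1)^(j+l)·4jlL³/(π²(j² − l²)²); higher powers the same way via product-to-sum and parts.
Normalization: ∫|Ψ|² dx = 4.0528.
⟨x⟩ = 1.1008 and ⟨x²⟩ = 1.3938.
(Δx)² = 1.3938 − (1.1008)² = 0.18207.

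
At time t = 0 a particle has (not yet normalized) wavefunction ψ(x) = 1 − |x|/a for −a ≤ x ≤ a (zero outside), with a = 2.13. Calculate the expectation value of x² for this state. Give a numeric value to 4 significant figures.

0.4537

⟨x²⟩ = ∫ x²·|ψ|² dx / ∫|ψ|² dx (integrals over the domain).
ψ is even, so ∫ over [−a, a] = 2∫₀ᵃ with ψ = 1 − x/a there: ∫₀ᵃ (1 − x/a)² dx = a/3, ∫₀ᵃ x²(1 − x/a)² dx = a³/30, ∫₀ᵃ x⁴(1 − x/a)² dx = a⁵/105.
State is unnormalized: ∫|ψ|² dx = 1.4200, and ∫ψ*·x²·ψ dx = 0.64424, so ⟨x²⟩ = 0.64424 / 1.4200.
⟨x²⟩ = 0.45369.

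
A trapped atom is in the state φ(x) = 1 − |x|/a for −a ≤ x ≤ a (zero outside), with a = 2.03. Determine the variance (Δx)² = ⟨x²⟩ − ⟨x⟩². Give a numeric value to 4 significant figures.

Compute ⟨x⟩ and ⟨x²⟩ separately, then (Δx)² = ⟨x²⟩ − ⟨x⟩².
φ is even, so ∫ over [−a, a] = 2∫₀ᵃ with φ = 1 − x/a there: ∫₀ᵃ (1 − x/a)² dx = a/3, ∫₀ᵃ x²(1 − x/a)² dx = a³/30, ∫₀ᵃ x⁴(1 − x/a)² dx = a⁵/105.
Normalization: ∫|φ|² dx = 1.3533.
⟨x⟩ = 0.0000 and ⟨x²⟩ = 0.41209.
(Δx)² = 0.41209 − (0.0000)² = 0.41209.

0.4121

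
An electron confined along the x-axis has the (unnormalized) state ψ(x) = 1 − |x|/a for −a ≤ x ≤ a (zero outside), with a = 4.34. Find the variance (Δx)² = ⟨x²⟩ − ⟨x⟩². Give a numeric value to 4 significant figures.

Compute ⟨x⟩ and ⟨x²⟩ separately, then (Δx)² = ⟨x²⟩ − ⟨x⟩².
ψ is even, so ∫ over [−a, a] = 2∫₀ᵃ with ψ = 1 − x/a there: ∫₀ᵃ (1 − x/a)² dx = a/3, ∫₀ᵃ x²(1 − x/a)² dx = a³/30, ∫₀ᵃ x⁴(1 − x/a)² dx = a⁵/105.
Normalization: ∫|ψ|² dx = 2.8933.
⟨x⟩ = 0.0000 and ⟨x²⟩ = 1.8836.
(Δx)² = 1.8836 − (0.0000)² = 1.8836.

1.884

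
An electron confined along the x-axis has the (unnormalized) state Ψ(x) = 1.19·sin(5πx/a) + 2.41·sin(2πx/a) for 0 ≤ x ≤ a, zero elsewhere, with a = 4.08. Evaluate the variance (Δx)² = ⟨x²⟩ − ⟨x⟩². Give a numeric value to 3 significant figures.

Compute ⟨x⟩ and ⟨x²⟩ separately, then (Δx)² = ⟨x²⟩ − ⟨x⟩².
On 0 ≤ x ≤ a (j ≠ l): ∫sin²(jπx/a) dx = a/2, ∫sin(jπx/a)·sin(lπx/a) dx = 0; diagonal moments ∫x·sin²(jπx/a) dx = a²/4, ∫x²·sin²(jπx/a) dx = a³·(1/6 − 1/(4j²π²)); cross terms ∫x·sin(jπx/a)·sin(lπx/a) dx = 0 for j + l even and −4jla²/(π²(j² − l²)²) for j + l odd, ∫x²·sin(jπx/a)·sin(lπx/a) dx = (−1)^(j+l)·4jla³/(π²(j² − l²)²); higher powers the same way via product-to-sum and parts.
Normalization: ∫|Ψ|² dx = 14.737.
⟨x⟩ = 1.9805 and ⟨x²⟩ = 5.1298.
(Δx)² = 5.1298 − (1.9805)² = 1.2075.

1.21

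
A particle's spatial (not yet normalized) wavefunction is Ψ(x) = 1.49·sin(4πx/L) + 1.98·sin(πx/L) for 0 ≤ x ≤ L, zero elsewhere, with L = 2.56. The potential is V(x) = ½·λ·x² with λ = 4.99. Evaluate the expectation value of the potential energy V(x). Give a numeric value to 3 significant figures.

⟨V⟩ = ∫ V(x)·|Ψ|² dx / ∫|Ψ|² dx.
On 0 ≤ x ≤ L (j ≠ l): ∫sin²(jπx/L) dx = L/2, ∫sin(jπx/L)·sin(lπx/L) dx = 0; diagonal moments ∫x·sin²(jπx/L) dx = L²/4, ∫x²·sin²(jπx/L) dx = L³·(1/6 − 1/(4j²π²)); cross terms ∫x·sin(jπx/L)·sin(lπx/L) dx = 0 for j + l even and −4jlL²/(π²(j² − l²)²) for j + l odd, ∫x²·sin(jπx/L)·sin(lπx/L) dx = (−1)^(j+l)·4jlL³/(π²(j² − l²)²); higher powers the same way via product-to-sum and parts.
State is unnormalized: ∫|Ψ|² dx = 7.8598, and ∫Ψ*·V(x)·Ψ dx = 36.756, so ⟨V⟩ = 36.756 / 7.8598.
⟨V⟩ = 4.6764.

4.68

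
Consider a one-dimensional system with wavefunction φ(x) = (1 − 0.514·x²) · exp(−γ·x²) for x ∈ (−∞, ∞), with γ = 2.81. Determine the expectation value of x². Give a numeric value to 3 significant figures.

0.0736

⟨x²⟩ = ∫ x²·|φ|² dx / ∫|φ|² dx (integrals over the domain).
Expand each integrand as polynomial × e^(−2γx²) and use ∫x^(2j)·e^(−2γx²) dx = (2j−1)!!/(4γ)^j · √(π/(2γ)), odd powers → 0; here √(π/(2γ)) = 0.74766.
State is unnormalized: ∫|φ|² dx = 0.68397, and ∫φ*·x²·φ dx = 0.050354, so ⟨x²⟩ = 0.050354 / 0.68397.
⟨x²⟩ = 0.073619.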